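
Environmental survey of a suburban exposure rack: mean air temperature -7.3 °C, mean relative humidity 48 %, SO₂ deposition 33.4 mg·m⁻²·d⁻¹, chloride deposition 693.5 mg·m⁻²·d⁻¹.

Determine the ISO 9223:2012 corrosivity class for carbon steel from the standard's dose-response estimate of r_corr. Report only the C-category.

carbon steel: temperature factor f = +0.150·(-17.3) = -2.5950
  sulphur-dioxide contribution → 2.139 μm/a
  chloride contribution → 21.44 μm/a
  ⇒ r_corr(carbon steel) = 23.58 μm/a
Category bounds: 1.3…25 μm/a bracket r_corr ⇒ C2

C2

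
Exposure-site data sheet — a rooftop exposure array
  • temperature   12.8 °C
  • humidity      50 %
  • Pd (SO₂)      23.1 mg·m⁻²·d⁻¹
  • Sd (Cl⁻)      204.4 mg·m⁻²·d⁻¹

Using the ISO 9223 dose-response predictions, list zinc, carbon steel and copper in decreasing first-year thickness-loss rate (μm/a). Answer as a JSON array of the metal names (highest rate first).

zinc: f(T) = -0.071·(T−10) [T>10 °C] = -0.1988
  sulphur-dioxide contribution → 0.4199 μm/a
  chloride contribution → 1.608 μm/a
  total first-year rate 2.028 μm/a
carbon steel: temperature factor f = -0.054·(2.8) = -0.1512
  sulphur-dioxide contribution → 21.17 μm/a
  chloride contribution → 23.99 μm/a
  total first-year rate 45.16 μm/a
copper: temperature factor f = -0.080·(2.8) = -0.2240
  sulphur-dioxide contribution → 0.1831 μm/a
  chloride contribution → 0.4883 μm/a
  total first-year rate 0.6714 μm/a
Ordering by μm/a: carbon steel (45.2) > zinc (2.03) > copper (0.671)

["carbon steel", "zinc", "copper"]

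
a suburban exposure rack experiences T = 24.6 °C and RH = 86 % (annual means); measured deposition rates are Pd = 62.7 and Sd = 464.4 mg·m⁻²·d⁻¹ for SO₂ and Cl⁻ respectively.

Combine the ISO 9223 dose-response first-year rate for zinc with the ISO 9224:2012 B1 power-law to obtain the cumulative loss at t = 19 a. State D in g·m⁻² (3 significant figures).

D(19) = 846 g·m⁻²

zinc: f(T) = -0.071·(T−10) [T>10 °C] = -1.0366
  sulphur-dioxide contribution → 1.477 μm/a
  chloride contribution → 9.334 μm/a
  ⇒ r_corr(zinc) = 10.81 μm/a
Power-law: D(19) = r_corr · 19^0.813
  D(19) = 10.81 × 19^0.813 = 10.81 × 10.96 = 118.4 μm
  Mass loss = 118.4 μm × 7.14 g/cm³ = 845.6 g·m⁻²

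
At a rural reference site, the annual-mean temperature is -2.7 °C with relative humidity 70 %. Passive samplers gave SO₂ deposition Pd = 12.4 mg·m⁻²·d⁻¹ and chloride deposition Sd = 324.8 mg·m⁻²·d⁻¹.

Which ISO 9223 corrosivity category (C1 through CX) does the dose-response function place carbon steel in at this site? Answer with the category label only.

carbon steel: temperature factor f = +0.150·(-12.7) = -1.9050
  Pd branch = 1.77·Pd^0.52·e^(0.02·RH+f) = 3.956 μm/a
  Cl⁻ term: 0.102·324.8^0.62·exp(0.033·70+0.04·-2.7) = 33.28
  sum: 3.956 + 33.28 → r_corr = 37.23 μm/a
37.2 μm/a falls in (25, 50] for carbon steel → category C3

C3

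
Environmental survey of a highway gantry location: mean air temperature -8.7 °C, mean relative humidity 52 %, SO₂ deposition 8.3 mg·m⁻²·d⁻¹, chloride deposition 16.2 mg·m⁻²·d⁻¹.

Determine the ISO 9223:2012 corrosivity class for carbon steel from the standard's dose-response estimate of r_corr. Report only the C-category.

carbon steel: T≤10 °C ⇒ hinge +0.150·(-8.7−10) = -2.8050
  sulphur-dioxide contribution → 0.9107 μm/a
  chloride contribution → 2.252 μm/a
  ⇒ r_corr(carbon steel) = 3.163 μm/a
ISO 9223 Table 2 (carbon steel): 1.3 < 3.16 ≤ 25 μm/a ⇒ C2

C2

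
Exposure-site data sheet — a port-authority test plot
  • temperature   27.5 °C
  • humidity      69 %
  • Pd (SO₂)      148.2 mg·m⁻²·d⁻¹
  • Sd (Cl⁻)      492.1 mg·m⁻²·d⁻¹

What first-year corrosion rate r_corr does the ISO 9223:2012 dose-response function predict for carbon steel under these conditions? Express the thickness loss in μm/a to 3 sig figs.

r_corr = 176 μm/a

carbon steel: T>10 °C ⇒ hinge -0.054·(27.5−10) = -0.9450
  sulphur-dioxide contribution → 36.79 μm/a
  chloride contribution → 139.4 μm/a
  ⇒ r_corr(carbon steel) = 176.2 μm/a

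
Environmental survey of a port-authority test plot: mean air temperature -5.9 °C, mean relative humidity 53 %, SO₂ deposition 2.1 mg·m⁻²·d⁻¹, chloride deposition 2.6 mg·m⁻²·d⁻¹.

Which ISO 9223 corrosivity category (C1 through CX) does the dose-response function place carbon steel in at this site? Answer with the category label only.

C2

carbon steel: T≤10 °C ⇒ hinge +0.150·(-5.9−10) = -2.3850
  SO₂ term: 1.77·2.1^0.52·exp(0.02·53-2.3850) = 0.692
  Cl⁻ term: 0.102·2.6^0.62·exp(0.033·53+0.04·-5.9) = 0.8375
  sum: 0.692 + 0.8375 → r_corr = 1.529 μm/a
ISO 9223 Table 2 (carbon steel): 1.3 < 1.53 ≤ 25 μm/a ⇒ C2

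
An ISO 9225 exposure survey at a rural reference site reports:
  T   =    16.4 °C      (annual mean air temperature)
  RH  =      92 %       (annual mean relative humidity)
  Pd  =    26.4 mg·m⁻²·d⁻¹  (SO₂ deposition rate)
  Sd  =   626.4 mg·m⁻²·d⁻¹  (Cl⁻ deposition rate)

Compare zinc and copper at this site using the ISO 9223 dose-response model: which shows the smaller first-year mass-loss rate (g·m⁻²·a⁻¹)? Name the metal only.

zinc: T>10 °C ⇒ hinge -0.071·(16.4−10) = -0.4544
  Pd branch = 0.0129·Pd^0.44·e^(0.046·RH+f) = 2.381 μm/a
  Cl⁻ term: 0.0175·626.4^0.57·exp(0.008·92+0.085·16.4) = 5.785
  sum: 2.381 + 5.785 → r_corr = 8.165 μm/a
  mass loss = 8.165 μm/a × 7.14 g/cm³ = 58.3 g·m⁻²·a⁻¹
copper: temperature factor f = -0.080·(6.4) = -0.5120
  Pd branch = 0.0053·Pd^0.26·e^(0.059·RH+f) = 1.694 μm/a
  Sd branch = 0.01025·Sd^0.27·e^(0.036·RH+0.049·T) = 3.575 μm/a
  sum: 1.694 + 3.575 → r_corr = 5.269 μm/a
  mass loss = 5.269 μm/a × 8.96 g/cm³ = 47.21 g·m⁻²·a⁻¹
Ordering by g·m⁻²·a⁻¹: zinc (58.3) > copper (47.2)

copper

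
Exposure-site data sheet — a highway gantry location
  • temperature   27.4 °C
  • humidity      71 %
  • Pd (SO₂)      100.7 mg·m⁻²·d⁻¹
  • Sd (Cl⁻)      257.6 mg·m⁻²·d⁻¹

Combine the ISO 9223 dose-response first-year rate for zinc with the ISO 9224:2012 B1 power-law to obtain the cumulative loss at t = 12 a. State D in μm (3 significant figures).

zinc: f(T) = -0.071·(T−10) [T>10 °C] = -1.2354
  SO₂ term: 0.0129·100.7^0.44·exp(0.046·71-1.2354) = 0.7478
  Sd branch = 0.0175·Sd^0.57·e^(0.008·RH+0.085·T) = 7.506 μm/a
  sum: 0.7478 + 7.506 → r_corr = 8.254 μm/a
Power-law: D(12) = r_corr · 12^0.813
  D(12) = 8.254 × 12^0.813 = 8.254 × 7.54 = 62.24 μm

D(12) = 62.2 μm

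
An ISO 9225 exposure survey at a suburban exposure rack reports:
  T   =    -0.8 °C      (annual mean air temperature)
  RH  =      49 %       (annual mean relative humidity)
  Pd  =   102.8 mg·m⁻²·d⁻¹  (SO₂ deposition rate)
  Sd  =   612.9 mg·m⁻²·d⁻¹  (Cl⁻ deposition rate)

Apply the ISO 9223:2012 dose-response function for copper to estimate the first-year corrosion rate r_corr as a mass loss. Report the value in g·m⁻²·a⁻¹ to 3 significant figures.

copper: T≤10 °C ⇒ hinge +0.126·(-0.8−10) = -1.3608
  Pd branch = 0.0053·Pd^0.26·e^(0.059·RH+f) = 0.08165 μm/a
  Sd branch = 0.01025·Sd^0.27·e^(0.036·RH+0.049·T) = 0.3254 μm/a
  r_corr = 0.08165 + 0.3254 = 0.407 μm/a
Convert to mass loss: 0.407 μm/a × 8.96 g/cm³ = 3.647 g·m⁻²·a⁻¹

r_corr = 3.65 g·m⁻²·a⁻¹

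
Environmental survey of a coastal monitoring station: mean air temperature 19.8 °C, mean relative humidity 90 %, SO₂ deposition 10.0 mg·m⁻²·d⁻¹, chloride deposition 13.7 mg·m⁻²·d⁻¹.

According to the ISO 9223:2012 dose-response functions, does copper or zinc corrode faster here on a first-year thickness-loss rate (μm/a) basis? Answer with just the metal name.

copper: temperature factor f = -0.080·(9.8) = -0.7840
  SO₂ term: 0.0053·10.0^0.26·exp(0.059·90-0.7840) = 0.891
  Cl⁻ term: 0.01025·13.7^0.27·exp(0.036·90+0.049·19.8) = 1.4
  r_corr = 0.891 + 1.4 = 2.291 μm/a
zinc: T>10 °C ⇒ hinge -0.071·(19.8−10) = -0.6958
  SO₂ term: 0.0129·10.0^0.44·exp(0.046·90-0.6958) = 1.113
  Sd branch = 0.0175·Sd^0.57·e^(0.008·RH+0.085·T) = 0.8602 μm/a
  r_corr = 1.113 + 0.8602 = 1.973 μm/a
Ordering by μm/a: copper (2.29) > zinc (1.97)

copper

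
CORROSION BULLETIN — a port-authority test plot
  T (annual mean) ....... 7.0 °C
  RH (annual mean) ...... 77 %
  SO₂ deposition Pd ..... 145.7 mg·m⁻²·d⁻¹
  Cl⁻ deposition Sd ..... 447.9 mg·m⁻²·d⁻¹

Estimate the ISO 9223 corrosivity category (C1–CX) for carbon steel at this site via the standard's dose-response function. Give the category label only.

C5

carbon steel: T≤10 °C ⇒ hinge +0.150·(7.0−10) = -0.4500
  sulphur-dioxide contribution → 70.2 μm/a
  chloride contribution → 75.42 μm/a
  total first-year rate 145.6 μm/a
146 μm/a falls in (80, 200] for carbon steel → category C5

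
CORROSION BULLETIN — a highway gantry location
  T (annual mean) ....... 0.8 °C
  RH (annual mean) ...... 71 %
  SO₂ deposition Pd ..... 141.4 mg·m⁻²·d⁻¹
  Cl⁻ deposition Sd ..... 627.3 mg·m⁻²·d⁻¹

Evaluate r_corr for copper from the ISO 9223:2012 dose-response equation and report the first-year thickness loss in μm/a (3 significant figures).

copper: temperature factor f = +0.126·(-9.2) = -1.1592
  Pd branch = 0.0053·Pd^0.26·e^(0.059·RH+f) = 0.3974 μm/a
  Sd branch = 0.01025·Sd^0.27·e^(0.036·RH+0.049·T) = 0.7818 μm/a
  sum: 0.3974 + 0.7818 → r_corr = 1.179 μm/a

r_corr = 1.18 μm/a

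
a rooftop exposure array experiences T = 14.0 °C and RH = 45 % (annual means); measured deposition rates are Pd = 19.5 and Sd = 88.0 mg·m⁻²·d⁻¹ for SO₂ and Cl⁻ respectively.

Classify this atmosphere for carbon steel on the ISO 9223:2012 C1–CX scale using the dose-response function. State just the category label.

carbon steel: temperature factor f = -0.054·(4.0) = -0.2160
  SO₂ term: 1.77·19.5^0.52·exp(0.02·45-0.2160) = 16.44
  Cl⁻ term: 0.102·88.0^0.62·exp(0.033·45+0.04·14.0) = 12.66
  sum: 16.44 + 12.66 → r_corr = 29.09 μm/a
29.1 μm/a falls in (25, 50] for carbon steel → category C3

C3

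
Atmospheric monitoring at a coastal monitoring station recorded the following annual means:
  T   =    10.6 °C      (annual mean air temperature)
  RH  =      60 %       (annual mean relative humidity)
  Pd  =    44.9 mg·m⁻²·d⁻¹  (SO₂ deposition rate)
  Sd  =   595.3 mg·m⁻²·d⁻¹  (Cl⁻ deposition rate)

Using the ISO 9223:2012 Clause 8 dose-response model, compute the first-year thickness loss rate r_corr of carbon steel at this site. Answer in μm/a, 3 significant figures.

r_corr = 100 μm/a

carbon steel: f(T) = -0.054·(T−10) [T>10 °C] = -0.0324
  Pd branch = 1.77·Pd^0.52·e^(0.02·RH+f) = 41.14 μm/a
  Cl⁻ term: 0.102·595.3^0.62·exp(0.033·60+0.04·10.6) = 59.29
  r_corr = 41.14 + 59.29 = 100.4 μm/a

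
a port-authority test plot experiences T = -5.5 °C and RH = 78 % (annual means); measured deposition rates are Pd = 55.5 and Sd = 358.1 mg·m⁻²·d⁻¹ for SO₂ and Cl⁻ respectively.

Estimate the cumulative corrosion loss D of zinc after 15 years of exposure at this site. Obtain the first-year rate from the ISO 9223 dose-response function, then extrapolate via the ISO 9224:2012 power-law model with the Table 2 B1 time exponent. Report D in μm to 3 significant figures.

zinc: f(T) = +0.038·(T−10) [T≤10 °C] = -0.5890
  SO₂ term: 0.0129·55.5^0.44·exp(0.046·78-0.5890) = 1.515
  Sd branch = 0.0175·Sd^0.57·e^(0.008·RH+0.085·T) = 0.5845 μm/a
  sum: 1.515 + 0.5845 → r_corr = 2.1 μm/a
Power-law: D(15) = r_corr · 15^0.813
  D(15) = 2.1 × 15^0.813 = 2.1 × 9.04 = 18.98 μm

D(15) = 19.0 μm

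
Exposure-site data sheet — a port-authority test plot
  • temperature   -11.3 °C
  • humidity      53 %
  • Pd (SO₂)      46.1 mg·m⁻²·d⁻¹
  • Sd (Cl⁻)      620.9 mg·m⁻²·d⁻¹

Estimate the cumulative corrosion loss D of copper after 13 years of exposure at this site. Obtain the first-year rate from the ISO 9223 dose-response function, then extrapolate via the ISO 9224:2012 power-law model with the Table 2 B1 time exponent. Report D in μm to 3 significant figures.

copper: f(T) = +0.126·(T−10) [T≤10 °C] = -2.6838
  SO₂ term: 0.0053·46.1^0.26·exp(0.059·53-2.6838) = 0.02235
  Sd branch = 0.01025·Sd^0.27·e^(0.036·RH+0.049·T) = 0.2254 μm/a
  sum: 0.02235 + 0.2254 → r_corr = 0.2478 μm/a
ISO 9224: D(t) = r_corr · t^b with b = 0.667 (copper, B1)
  D(13) = 0.2478 × 13^0.667 = 0.2478 × 5.534 = 1.371 μm

D(13) = 1.37 μm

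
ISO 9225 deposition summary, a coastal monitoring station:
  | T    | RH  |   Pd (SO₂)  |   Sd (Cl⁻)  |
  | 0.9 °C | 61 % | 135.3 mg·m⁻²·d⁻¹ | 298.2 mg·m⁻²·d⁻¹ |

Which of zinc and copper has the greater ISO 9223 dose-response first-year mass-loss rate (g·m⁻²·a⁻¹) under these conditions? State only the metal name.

zinc

zinc: T≤10 °C ⇒ hinge +0.038·(0.9−10) = -0.3458
  sulphur-dioxide contribution → 1.309 μm/a
  chloride contribution → 0.7919 μm/a
  ⇒ r_corr(zinc) = 2.101 μm/a
  mass loss = 2.101 μm/a × 7.14 g/cm³ = 15 g·m⁻²·a⁻¹
copper: T≤10 °C ⇒ hinge +0.126·(0.9−10) = -1.1466
  sulphur-dioxide contribution → 0.2205 μm/a
  chloride contribution → 0.4484 μm/a
  total first-year rate 0.669 μm/a
  mass loss = 0.669 μm/a × 8.96 g/cm³ = 5.994 g·m⁻²·a⁻¹
Ordering by g·m⁻²·a⁻¹: zinc (15) > copper (5.99)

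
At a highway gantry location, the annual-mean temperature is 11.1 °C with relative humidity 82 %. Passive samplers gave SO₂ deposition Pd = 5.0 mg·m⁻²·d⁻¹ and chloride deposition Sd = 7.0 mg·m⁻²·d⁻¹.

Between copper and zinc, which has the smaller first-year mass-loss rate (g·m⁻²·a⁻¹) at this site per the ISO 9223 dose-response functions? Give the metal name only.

zinc

copper: f(T) = -0.080·(T−10) [T>10 °C] = -0.0880
  SO₂ term: 0.0053·5.0^0.26·exp(0.059·82-0.0880) = 0.9309
  Cl⁻ term: 0.01025·7.0^0.27·exp(0.036·82+0.049·11.1) = 0.5717
  r_corr = 0.9309 + 0.5717 = 1.503 μm/a
  mass loss = 1.503 μm/a × 8.96 g/cm³ = 13.46 g·m⁻²·a⁻¹
zinc: temperature factor f = -0.071·(1.1) = -0.0781
  Pd branch = 0.0129·Pd^0.44·e^(0.046·RH+f) = 1.053 μm/a
  Cl⁻ term: 0.0175·7.0^0.57·exp(0.008·82+0.085·11.1) = 0.2627
  r_corr = 1.053 + 0.2627 = 1.316 μm/a
  mass loss = 1.316 μm/a × 7.14 g/cm³ = 9.393 g·m⁻²·a⁻¹
Ordering by g·m⁻²·a⁻¹: copper (13.5) > zinc (9.39)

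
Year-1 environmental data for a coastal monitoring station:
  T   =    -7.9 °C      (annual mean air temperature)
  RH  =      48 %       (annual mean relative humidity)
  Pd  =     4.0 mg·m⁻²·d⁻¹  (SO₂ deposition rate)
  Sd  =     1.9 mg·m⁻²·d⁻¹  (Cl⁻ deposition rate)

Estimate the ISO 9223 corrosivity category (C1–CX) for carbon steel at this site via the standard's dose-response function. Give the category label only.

carbon steel: T≤10 °C ⇒ hinge +0.150·(-7.9−10) = -2.6850
  sulphur-dioxide contribution → 0.6485 μm/a
  chloride contribution → 0.5397 μm/a
  ⇒ r_corr(carbon steel) = 1.188 μm/a
Category bounds: 0…1.3 μm/a bracket r_corr ⇒ C1

C1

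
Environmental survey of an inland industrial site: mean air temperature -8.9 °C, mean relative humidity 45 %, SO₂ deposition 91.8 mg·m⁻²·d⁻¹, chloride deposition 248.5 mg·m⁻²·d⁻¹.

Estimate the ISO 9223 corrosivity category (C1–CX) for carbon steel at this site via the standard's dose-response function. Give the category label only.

carbon steel: T≤10 °C ⇒ hinge +0.150·(-8.9−10) = -2.8350
  Pd branch = 1.77·Pd^0.52·e^(0.02·RH+f) = 2.681 μm/a
  Cl⁻ term: 0.102·248.5^0.62·exp(0.033·45+0.04·-8.9) = 9.639
  r_corr = 2.681 + 9.639 = 12.32 μm/a
12.3 μm/a falls in (1.3, 25] for carbon steel → category C2

C2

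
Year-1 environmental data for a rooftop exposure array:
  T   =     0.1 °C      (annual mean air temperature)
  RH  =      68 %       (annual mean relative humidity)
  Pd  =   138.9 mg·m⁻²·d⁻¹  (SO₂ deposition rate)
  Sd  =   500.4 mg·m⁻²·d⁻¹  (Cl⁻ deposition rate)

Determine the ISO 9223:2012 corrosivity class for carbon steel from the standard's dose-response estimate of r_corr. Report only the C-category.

C4

carbon steel: temperature factor f = +0.150·(-9.9) = -1.4850
  SO₂ term: 1.77·138.9^0.52·exp(0.02·68-1.4850) = 20.32
  Sd branch = 0.102·Sd^0.62·e^(0.033·RH+0.04·T) = 45.55 μm/a
  sum: 20.32 + 45.55 → r_corr = 65.87 μm/a
Category bounds: 50…80 μm/a bracket r_corr ⇒ C4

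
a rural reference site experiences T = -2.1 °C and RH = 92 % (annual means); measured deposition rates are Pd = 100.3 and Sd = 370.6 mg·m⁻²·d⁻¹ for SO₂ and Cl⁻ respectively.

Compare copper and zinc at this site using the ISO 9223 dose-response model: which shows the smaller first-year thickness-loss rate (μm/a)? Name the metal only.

copper

copper: temperature factor f = +0.126·(-12.1) = -1.5246
  Pd branch = 0.0053·Pd^0.26·e^(0.059·RH+f) = 0.8706 μm/a
  Sd branch = 0.01025·Sd^0.27·e^(0.036·RH+0.049·T) = 1.253 μm/a
  sum: 0.8706 + 1.253 → r_corr = 2.124 μm/a
zinc: T≤10 °C ⇒ hinge +0.038·(-2.1−10) = -0.4598
  SO₂ term: 0.0129·100.3^0.44·exp(0.046·92-0.4598) = 4.26
  Sd branch = 0.0175·Sd^0.57·e^(0.008·RH+0.085·T) = 0.8901 μm/a
  r_corr = 4.26 + 0.8901 = 5.15 μm/a
Ordering by μm/a: zinc (5.15) > copper (2.12)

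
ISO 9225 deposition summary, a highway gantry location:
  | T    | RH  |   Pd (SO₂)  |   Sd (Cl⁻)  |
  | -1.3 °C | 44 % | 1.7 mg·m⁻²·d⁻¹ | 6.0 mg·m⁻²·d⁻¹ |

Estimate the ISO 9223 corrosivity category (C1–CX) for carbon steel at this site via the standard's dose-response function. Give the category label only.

carbon steel: temperature factor f = +0.150·(-11.3) = -1.6950
  SO₂ term: 1.77·1.7^0.52·exp(0.02·44-1.6950) = 1.032
  Cl⁻ term: 0.102·6.0^0.62·exp(0.033·44+0.04·-1.3) = 1.256
  r_corr = 1.032 + 1.256 = 2.289 μm/a
ISO 9223 Table 2 (carbon steel): 1.3 < 2.29 ≤ 25 μm/a ⇒ C2

C2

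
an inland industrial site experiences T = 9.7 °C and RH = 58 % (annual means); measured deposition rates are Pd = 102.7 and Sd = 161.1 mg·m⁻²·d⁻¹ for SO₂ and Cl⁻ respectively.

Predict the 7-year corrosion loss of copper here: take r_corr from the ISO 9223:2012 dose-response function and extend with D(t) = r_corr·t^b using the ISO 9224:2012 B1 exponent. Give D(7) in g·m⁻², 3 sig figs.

D(7) = 34.3 g·m⁻²

copper: temperature factor f = +0.126·(-0.3) = -0.0378
  sulphur-dioxide contribution → 0.5212 μm/a
  chloride contribution → 0.5246 μm/a
  total first-year rate 1.046 μm/a
ISO 9224: D(t) = r_corr · t^b with b = 0.667 (copper, B1)
  D(7) = 1.046 × 7^0.667 = 1.046 × 3.662 = 3.83 μm
  Mass loss = 3.83 μm × 8.96 g/cm³ = 34.31 g·m⁻²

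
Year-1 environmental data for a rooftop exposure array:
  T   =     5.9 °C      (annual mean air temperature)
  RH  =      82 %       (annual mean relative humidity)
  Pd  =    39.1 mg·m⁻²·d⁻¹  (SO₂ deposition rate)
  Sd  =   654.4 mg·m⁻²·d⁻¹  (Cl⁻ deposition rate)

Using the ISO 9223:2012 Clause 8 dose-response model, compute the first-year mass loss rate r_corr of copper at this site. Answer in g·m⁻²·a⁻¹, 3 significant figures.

r_corr = 22.8 g·m⁻²·a⁻¹

copper: T≤10 °C ⇒ hinge +0.126·(5.9−10) = -0.5166
  sulphur-dioxide contribution → 1.035 μm/a
  chloride contribution → 1.509 μm/a
  ⇒ r_corr(copper) = 2.544 μm/a
Convert to mass loss: 2.544 μm/a × 8.96 g/cm³ = 22.79 g·m⁻²·a⁻¹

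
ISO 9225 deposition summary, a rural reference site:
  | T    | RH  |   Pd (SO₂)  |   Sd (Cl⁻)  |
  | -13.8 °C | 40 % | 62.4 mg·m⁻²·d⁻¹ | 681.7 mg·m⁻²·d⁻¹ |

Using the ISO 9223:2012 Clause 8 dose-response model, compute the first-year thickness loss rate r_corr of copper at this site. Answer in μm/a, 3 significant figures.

copper: T≤10 °C ⇒ hinge +0.126·(-13.8−10) = -2.9988
  Pd branch = 0.0053·Pd^0.26·e^(0.059·RH+f) = 0.008196 μm/a
  Cl⁻ term: 0.01025·681.7^0.27·exp(0.036·40+0.049·-13.8) = 0.1281
  sum: 0.008196 + 0.1281 → r_corr = 0.1363 μm/a

r_corr = 0.136 μm/a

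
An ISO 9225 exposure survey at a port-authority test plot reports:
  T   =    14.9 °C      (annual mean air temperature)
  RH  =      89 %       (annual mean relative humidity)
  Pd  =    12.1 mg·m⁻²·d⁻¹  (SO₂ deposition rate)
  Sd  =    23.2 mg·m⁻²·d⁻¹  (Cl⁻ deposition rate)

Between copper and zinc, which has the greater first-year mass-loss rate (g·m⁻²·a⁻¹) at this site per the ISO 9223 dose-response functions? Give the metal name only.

copper: T>10 °C ⇒ hinge -0.080·(14.9−10) = -0.3920
  Pd branch = 0.0053·Pd^0.26·e^(0.059·RH+f) = 1.306 μm/a
  Cl⁻ term: 0.01025·23.2^0.27·exp(0.036·89+0.049·14.9) = 1.225
  r_corr = 1.306 + 1.225 = 2.531 μm/a
  mass loss = 2.531 μm/a × 8.96 g/cm³ = 22.68 g·m⁻²·a⁻¹
zinc: T>10 °C ⇒ hinge -0.071·(14.9−10) = -0.3479
  Pd branch = 0.0129·Pd^0.44·e^(0.046·RH+f) = 1.637 μm/a
  Sd branch = 0.0175·Sd^0.57·e^(0.008·RH+0.085·T) = 0.7597 μm/a
  sum: 1.637 + 0.7597 → r_corr = 2.396 μm/a
  mass loss = 2.396 μm/a × 7.14 g/cm³ = 17.11 g·m⁻²·a⁻¹
Ordering by g·m⁻²·a⁻¹: copper (22.7) > zinc (17.1)

copper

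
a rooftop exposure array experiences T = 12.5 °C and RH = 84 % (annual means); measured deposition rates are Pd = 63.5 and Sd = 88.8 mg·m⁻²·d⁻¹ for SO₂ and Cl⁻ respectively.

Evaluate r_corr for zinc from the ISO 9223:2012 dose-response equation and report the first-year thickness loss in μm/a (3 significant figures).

zinc: f(T) = -0.071·(T−10) [T>10 °C] = -0.1775
  Pd branch = 0.0129·Pd^0.44·e^(0.046·RH+f) = 3.198 μm/a
  Cl⁻ term: 0.0175·88.8^0.57·exp(0.008·84+0.085·12.5) = 1.279
  r_corr = 3.198 + 1.279 = 4.477 μm/a

r_corr = 4.48 μm/a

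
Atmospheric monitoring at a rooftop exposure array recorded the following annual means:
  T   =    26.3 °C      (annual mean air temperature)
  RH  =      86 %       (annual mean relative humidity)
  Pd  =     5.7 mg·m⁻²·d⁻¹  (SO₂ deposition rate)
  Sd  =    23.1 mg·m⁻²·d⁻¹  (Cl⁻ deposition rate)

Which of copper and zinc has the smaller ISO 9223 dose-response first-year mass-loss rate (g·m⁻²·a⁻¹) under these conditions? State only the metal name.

copper: T>10 °C ⇒ hinge -0.080·(26.3−10) = -1.3040
  SO₂ term: 0.0053·5.7^0.26·exp(0.059·86-1.3040) = 0.3615
  Sd branch = 0.01025·Sd^0.27·e^(0.036·RH+0.049·T) = 1.919 μm/a
  sum: 0.3615 + 1.919 → r_corr = 2.281 μm/a
  mass loss = 2.281 μm/a × 8.96 g/cm³ = 20.44 g·m⁻²·a⁻¹
zinc: f(T) = -0.071·(T−10) [T>10 °C] = -1.1573
  SO₂ term: 0.0129·5.7^0.44·exp(0.046·86-1.1573) = 0.4557
  Sd branch = 0.0175·Sd^0.57·e^(0.008·RH+0.085·T) = 1.95 μm/a
  sum: 0.4557 + 1.95 → r_corr = 2.405 μm/a
  mass loss = 2.405 μm/a × 7.14 g/cm³ = 17.17 g·m⁻²·a⁻¹
Ordering by g·m⁻²·a⁻¹: copper (20.4) > zinc (17.2)

zinc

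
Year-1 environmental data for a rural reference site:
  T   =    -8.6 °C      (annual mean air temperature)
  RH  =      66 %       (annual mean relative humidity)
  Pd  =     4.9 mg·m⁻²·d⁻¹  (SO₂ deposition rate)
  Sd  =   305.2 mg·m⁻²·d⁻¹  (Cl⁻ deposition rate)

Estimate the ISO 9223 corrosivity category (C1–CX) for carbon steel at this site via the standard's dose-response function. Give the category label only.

carbon steel: temperature factor f = +0.150·(-18.6) = -2.7900
  sulphur-dioxide contribution → 0.93 μm/a
  chloride contribution → 22.16 μm/a
  ⇒ r_corr(carbon steel) = 23.09 μm/a
23.1 μm/a falls in (1.3, 25] for carbon steel → category C2

C2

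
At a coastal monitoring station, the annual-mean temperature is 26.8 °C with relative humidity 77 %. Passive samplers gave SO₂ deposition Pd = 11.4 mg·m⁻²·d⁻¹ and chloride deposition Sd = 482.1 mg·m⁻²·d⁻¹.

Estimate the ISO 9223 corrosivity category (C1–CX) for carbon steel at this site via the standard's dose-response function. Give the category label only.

carbon steel: T>10 °C ⇒ hinge -0.054·(26.8−10) = -0.9072
  Pd branch = 1.77·Pd^0.52·e^(0.02·RH+f) = 11.81 μm/a
  Cl⁻ term: 0.102·482.1^0.62·exp(0.033·77+0.04·26.8) = 174.3
  r_corr = 11.81 + 174.3 = 186.1 μm/a
186 μm/a falls in (80, 200] for carbon steel → category C5

C5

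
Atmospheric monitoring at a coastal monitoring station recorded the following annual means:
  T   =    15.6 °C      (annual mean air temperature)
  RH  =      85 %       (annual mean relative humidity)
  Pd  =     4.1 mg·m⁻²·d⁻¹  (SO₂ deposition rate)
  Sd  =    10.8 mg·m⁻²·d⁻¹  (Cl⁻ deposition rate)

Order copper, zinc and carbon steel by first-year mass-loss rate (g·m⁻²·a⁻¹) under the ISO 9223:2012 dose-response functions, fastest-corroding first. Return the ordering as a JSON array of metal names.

["carbon steel", "copper", "zinc"]

copper: T>10 °C ⇒ hinge -0.080·(15.6−10) = -0.4480
  Pd branch = 0.0053·Pd^0.26·e^(0.059·RH+f) = 0.7362 μm/a
  Sd branch = 0.01025·Sd^0.27·e^(0.036·RH+0.049·T) = 0.8926 μm/a
  sum: 0.7362 + 0.8926 → r_corr = 1.629 μm/a
  mass loss = 1.629 μm/a × 8.96 g/cm³ = 14.59 g·m⁻²·a⁻¹
zinc: f(T) = -0.071·(T−10) [T>10 °C] = -0.3976
  Pd branch = 0.0129·Pd^0.44·e^(0.046·RH+f) = 0.8047 μm/a
  Sd branch = 0.0175·Sd^0.57·e^(0.008·RH+0.085·T) = 0.505 μm/a
  sum: 0.8047 + 0.505 → r_corr = 1.31 μm/a
  mass loss = 1.31 μm/a × 7.14 g/cm³ = 9.351 g·m⁻²·a⁻¹
carbon steel: T>10 °C ⇒ hinge -0.054·(15.6−10) = -0.3024
  Pd branch = 1.77·Pd^0.52·e^(0.02·RH+f) = 14.91 μm/a
  Sd branch = 0.102·Sd^0.62·e^(0.033·RH+0.04·T) = 13.76 μm/a
  sum: 14.91 + 13.76 → r_corr = 28.67 μm/a
  mass loss = 28.67 μm/a × 7.85 g/cm³ = 225.1 g·m⁻²·a⁻¹
Ordering by g·m⁻²·a⁻¹: carbon steel (225) > copper (14.6) > zinc (9.35)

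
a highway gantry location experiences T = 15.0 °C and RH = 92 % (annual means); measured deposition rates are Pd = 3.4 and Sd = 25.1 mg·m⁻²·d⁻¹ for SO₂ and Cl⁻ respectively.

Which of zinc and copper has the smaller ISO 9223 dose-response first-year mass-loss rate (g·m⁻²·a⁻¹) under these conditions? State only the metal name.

zinc: f(T) = -0.071·(T−10) [T>10 °C] = -0.3550
  SO₂ term: 0.0129·3.4^0.44·exp(0.046·92-0.3550) = 1.067
  Sd branch = 0.0175·Sd^0.57·e^(0.008·RH+0.085·T) = 0.8208 μm/a
  r_corr = 1.067 + 0.8208 = 1.888 μm/a
  mass loss = 1.888 μm/a × 7.14 g/cm³ = 13.48 g·m⁻²·a⁻¹
copper: T>10 °C ⇒ hinge -0.080·(15.0−10) = -0.4000
  Pd branch = 0.0053·Pd^0.26·e^(0.059·RH+f) = 1.112 μm/a
  Cl⁻ term: 0.01025·25.1^0.27·exp(0.036·92+0.049·15.0) = 1.4
  r_corr = 1.112 + 1.4 = 2.512 μm/a
  mass loss = 2.512 μm/a × 8.96 g/cm³ = 22.51 g·m⁻²·a⁻¹
Ordering by g·m⁻²·a⁻¹: copper (22.5) > zinc (13.5)

zinc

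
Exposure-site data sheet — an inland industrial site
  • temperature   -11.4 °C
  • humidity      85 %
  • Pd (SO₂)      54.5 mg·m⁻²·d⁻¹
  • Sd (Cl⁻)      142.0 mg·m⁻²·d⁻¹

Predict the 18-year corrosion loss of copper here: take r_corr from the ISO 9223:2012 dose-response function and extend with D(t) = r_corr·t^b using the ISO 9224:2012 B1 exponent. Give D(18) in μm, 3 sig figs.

copper: temperature factor f = +0.126·(-21.4) = -2.6964
  Pd branch = 0.0053·Pd^0.26·e^(0.059·RH+f) = 0.1523 μm/a
  Sd branch = 0.01025·Sd^0.27·e^(0.036·RH+0.049·T) = 0.4766 μm/a
  r_corr = 0.1523 + 0.4766 = 0.6289 μm/a
Long-term exponent b (ISO 9224 Table 2, B1) = 0.667
  D(18) = 0.6289 × 18^0.667 = 0.6289 × 6.875 = 4.324 μm

D(18) = 4.32 μm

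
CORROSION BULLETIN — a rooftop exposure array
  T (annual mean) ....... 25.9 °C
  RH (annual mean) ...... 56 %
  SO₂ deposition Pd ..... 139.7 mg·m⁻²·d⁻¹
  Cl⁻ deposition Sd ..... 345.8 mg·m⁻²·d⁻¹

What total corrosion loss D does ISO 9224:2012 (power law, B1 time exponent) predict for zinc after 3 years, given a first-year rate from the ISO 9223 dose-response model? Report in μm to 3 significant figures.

zinc: f(T) = -0.071·(T−10) [T>10 °C] = -1.1289
  Pd branch = 0.0129·Pd^0.44·e^(0.046·RH+f) = 0.4819 μm/a
  Sd branch = 0.0175·Sd^0.57·e^(0.008·RH+0.085·T) = 6.932 μm/a
  sum: 0.4819 + 6.932 → r_corr = 7.413 μm/a
ISO 9224: D(t) = r_corr · t^b with b = 0.813 (zinc, B1)
  D(3) = 7.413 × 3^0.813 = 7.413 × 2.443 = 18.11 μm

D(3) = 18.1 μm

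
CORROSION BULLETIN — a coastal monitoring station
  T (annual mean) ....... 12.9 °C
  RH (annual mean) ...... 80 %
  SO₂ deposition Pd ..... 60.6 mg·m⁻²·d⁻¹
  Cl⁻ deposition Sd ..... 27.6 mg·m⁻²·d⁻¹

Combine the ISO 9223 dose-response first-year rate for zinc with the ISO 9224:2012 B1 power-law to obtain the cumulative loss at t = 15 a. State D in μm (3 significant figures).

zinc: f(T) = -0.071·(T−10) [T>10 °C] = -0.2059
  SO₂ term: 0.0129·60.6^0.44·exp(0.046·80-0.2059) = 2.533
  Cl⁻ term: 0.0175·27.6^0.57·exp(0.008·80+0.085·12.9) = 0.6584
  sum: 2.533 + 0.6584 → r_corr = 3.192 μm/a
ISO 9224: D(t) = r_corr · t^b with b = 0.813 (zinc, B1)
  D(15) = 3.192 × 15^0.813 = 3.192 × 9.04 = 28.85 μm

D(15) = 28.9 μm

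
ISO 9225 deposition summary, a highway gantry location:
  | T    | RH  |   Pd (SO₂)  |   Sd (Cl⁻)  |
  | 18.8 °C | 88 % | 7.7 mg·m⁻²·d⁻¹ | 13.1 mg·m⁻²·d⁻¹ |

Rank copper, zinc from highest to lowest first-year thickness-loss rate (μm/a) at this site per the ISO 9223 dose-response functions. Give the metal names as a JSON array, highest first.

copper: T>10 °C ⇒ hinge -0.080·(18.8−10) = -0.7040
  SO₂ term: 0.0053·7.7^0.26·exp(0.059·88-0.7040) = 0.8015
  Sd branch = 0.01025·Sd^0.27·e^(0.036·RH+0.049·T) = 1.225 μm/a
  sum: 0.8015 + 1.225 → r_corr = 2.027 μm/a
zinc: temperature factor f = -0.071·(8.8) = -0.6248
  SO₂ term: 0.0129·7.7^0.44·exp(0.046·88-0.6248) = 0.9712
  Sd branch = 0.0175·Sd^0.57·e^(0.008·RH+0.085·T) = 0.7579 μm/a
  r_corr = 0.9712 + 0.7579 = 1.729 μm/a
Ordering by μm/a: copper (2.03) > zinc (1.73)

["copper", "zinc"]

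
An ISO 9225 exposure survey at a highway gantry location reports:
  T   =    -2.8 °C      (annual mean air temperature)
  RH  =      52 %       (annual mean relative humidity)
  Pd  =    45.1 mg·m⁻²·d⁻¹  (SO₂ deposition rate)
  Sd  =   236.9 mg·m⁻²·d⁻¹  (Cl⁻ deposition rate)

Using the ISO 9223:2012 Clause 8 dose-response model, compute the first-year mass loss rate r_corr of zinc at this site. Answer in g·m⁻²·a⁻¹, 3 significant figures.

r_corr = 6.68 g·m⁻²·a⁻¹

zinc: temperature factor f = +0.038·(-12.8) = -0.4864
  sulphur-dioxide contribution → 0.4635 μm/a
  chloride contribution → 0.4719 μm/a
  ⇒ r_corr(zinc) = 0.9354 μm/a
Convert to mass loss: 0.9354 μm/a × 7.14 g/cm³ = 6.678 g·m⁻²·a⁻¹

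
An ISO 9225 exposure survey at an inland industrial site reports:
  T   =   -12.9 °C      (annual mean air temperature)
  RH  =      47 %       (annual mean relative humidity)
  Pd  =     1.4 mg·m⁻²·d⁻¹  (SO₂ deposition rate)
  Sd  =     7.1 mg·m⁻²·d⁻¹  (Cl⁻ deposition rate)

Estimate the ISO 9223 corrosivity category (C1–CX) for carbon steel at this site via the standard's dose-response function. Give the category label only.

carbon steel: T≤10 °C ⇒ hinge +0.150·(-12.9−10) = -3.4350
  sulphur-dioxide contribution → 0.1739 μm/a
  chloride contribution → 0.968 μm/a
  total first-year rate 1.142 μm/a
1.14 μm/a falls in (0, 1.3] for carbon steel → category C1

C1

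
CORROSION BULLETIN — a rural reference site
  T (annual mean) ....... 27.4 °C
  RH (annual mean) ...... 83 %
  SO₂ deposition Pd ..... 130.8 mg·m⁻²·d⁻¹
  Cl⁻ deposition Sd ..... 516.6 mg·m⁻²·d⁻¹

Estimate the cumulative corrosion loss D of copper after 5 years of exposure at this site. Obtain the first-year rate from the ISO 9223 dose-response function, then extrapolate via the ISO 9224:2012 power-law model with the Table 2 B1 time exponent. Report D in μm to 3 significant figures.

D(5) = 14.1 μm

copper: T>10 °C ⇒ hinge -0.080·(27.4−10) = -1.3920
  Pd branch = 0.0053·Pd^0.26·e^(0.059·RH+f) = 0.6263 μm/a
  Cl⁻ term: 0.01025·516.6^0.27·exp(0.036·83+0.049·27.4) = 4.208
  r_corr = 0.6263 + 4.208 = 4.834 μm/a
ISO 9224: D(t) = r_corr · t^b with b = 0.667 (copper, B1)
  D(5) = 4.834 × 5^0.667 = 4.834 × 2.926 = 14.14 μm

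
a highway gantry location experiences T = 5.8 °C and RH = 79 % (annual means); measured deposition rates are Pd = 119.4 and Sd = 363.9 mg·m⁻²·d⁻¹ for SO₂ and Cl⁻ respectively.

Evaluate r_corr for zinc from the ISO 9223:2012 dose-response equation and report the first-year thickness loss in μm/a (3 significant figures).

zinc: temperature factor f = +0.038·(-4.2) = -0.1596
  SO₂ term: 0.0129·119.4^0.44·exp(0.046·79-0.1596) = 3.415
  Sd branch = 0.0175·Sd^0.57·e^(0.008·RH+0.085·T) = 1.554 μm/a
  sum: 3.415 + 1.554 → r_corr = 4.969 μm/a

r_corr = 4.97 μm/a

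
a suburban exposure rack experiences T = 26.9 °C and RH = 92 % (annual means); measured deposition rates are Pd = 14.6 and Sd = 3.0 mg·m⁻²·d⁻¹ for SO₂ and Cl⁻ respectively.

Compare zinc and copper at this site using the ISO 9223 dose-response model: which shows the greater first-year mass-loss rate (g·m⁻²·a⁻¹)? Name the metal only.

copper

zinc: T>10 °C ⇒ hinge -0.071·(26.9−10) = -1.1999
  SO₂ term: 0.0129·14.6^0.44·exp(0.046·92-1.1999) = 0.8704
  Sd branch = 0.0175·Sd^0.57·e^(0.008·RH+0.085·T) = 0.6724 μm/a
  r_corr = 0.8704 + 0.6724 = 1.543 μm/a
  mass loss = 1.543 μm/a × 7.14 g/cm³ = 11.02 g·m⁻²·a⁻¹
copper: T>10 °C ⇒ hinge -0.080·(26.9−10) = -1.3520
  Pd branch = 0.0053·Pd^0.26·e^(0.059·RH+f) = 0.6269 μm/a
  Sd branch = 0.01025·Sd^0.27·e^(0.036·RH+0.049·T) = 1.414 μm/a
  r_corr = 0.6269 + 1.414 = 2.041 μm/a
  mass loss = 2.041 μm/a × 8.96 g/cm³ = 18.28 g·m⁻²·a⁻¹
Ordering by g·m⁻²·a⁻¹: copper (18.3) > zinc (11)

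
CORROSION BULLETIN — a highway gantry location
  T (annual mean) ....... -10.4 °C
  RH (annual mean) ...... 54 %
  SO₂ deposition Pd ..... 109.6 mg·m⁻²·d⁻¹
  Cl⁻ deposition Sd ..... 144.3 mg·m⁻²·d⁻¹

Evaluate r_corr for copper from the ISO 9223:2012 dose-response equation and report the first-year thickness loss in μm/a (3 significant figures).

r_corr = 0.198 μm/a

copper: T≤10 °C ⇒ hinge +0.126·(-10.4−10) = -2.5704
  SO₂ term: 0.0053·109.6^0.26·exp(0.059·54-2.5704) = 0.03326
  Cl⁻ term: 0.01025·144.3^0.27·exp(0.036·54+0.049·-10.4) = 0.1647
  sum: 0.03326 + 0.1647 → r_corr = 0.198 μm/a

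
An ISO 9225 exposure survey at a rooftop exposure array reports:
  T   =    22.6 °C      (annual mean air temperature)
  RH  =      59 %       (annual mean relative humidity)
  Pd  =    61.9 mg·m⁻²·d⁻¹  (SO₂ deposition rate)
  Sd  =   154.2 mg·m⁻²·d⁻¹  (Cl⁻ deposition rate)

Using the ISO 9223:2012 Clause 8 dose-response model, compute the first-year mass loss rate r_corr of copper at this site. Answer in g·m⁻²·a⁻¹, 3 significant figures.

r_corr = 10.7 g·m⁻²·a⁻¹

copper: f(T) = -0.080·(T−10) [T>10 °C] = -1.0080
  sulphur-dioxide contribution → 0.1837 μm/a
  chloride contribution → 1.011 μm/a
  total first-year rate 1.195 μm/a
Convert to mass loss: 1.195 μm/a × 8.96 g/cm³ = 10.71 g·m⁻²·a⁻¹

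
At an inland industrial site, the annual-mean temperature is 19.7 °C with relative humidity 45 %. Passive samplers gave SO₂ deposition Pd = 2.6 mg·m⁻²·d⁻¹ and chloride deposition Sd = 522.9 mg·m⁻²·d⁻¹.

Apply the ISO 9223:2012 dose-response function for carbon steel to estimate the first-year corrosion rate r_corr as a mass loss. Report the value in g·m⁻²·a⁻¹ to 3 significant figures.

r_corr = 410 g·m⁻²·a⁻¹

carbon steel: T>10 °C ⇒ hinge -0.054·(19.7−10) = -0.5238
  Pd branch = 1.77·Pd^0.52·e^(0.02·RH+f) = 4.238 μm/a
  Sd branch = 0.102·Sd^0.62·e^(0.033·RH+0.04·T) = 47.99 μm/a
  r_corr = 4.238 + 47.99 = 52.23 μm/a
Convert to mass loss: 52.23 μm/a × 7.85 g/cm³ = 410 g·m⁻²·a⁻¹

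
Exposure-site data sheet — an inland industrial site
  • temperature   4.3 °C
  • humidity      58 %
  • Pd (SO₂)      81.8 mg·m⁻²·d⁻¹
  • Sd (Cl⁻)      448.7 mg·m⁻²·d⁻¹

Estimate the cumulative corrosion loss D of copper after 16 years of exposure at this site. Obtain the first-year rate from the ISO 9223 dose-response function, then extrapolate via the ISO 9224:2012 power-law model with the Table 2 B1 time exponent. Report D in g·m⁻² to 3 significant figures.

copper: T≤10 °C ⇒ hinge +0.126·(4.3−10) = -0.7182
  SO₂ term: 0.0053·81.8^0.26·exp(0.059·58-0.7182) = 0.2488
  Cl⁻ term: 0.01025·448.7^0.27·exp(0.036·58+0.049·4.3) = 0.531
  r_corr = 0.2488 + 0.531 = 0.7798 μm/a
ISO 9224: D(t) = r_corr · t^b with b = 0.667 (copper, B1)
  D(16) = 0.7798 × 16^0.667 = 0.7798 × 6.355 = 4.956 μm
  Mass loss = 4.956 μm × 8.96 g/cm³ = 44.4 g·m⁻²

D(16) = 44.4 g·m⁻²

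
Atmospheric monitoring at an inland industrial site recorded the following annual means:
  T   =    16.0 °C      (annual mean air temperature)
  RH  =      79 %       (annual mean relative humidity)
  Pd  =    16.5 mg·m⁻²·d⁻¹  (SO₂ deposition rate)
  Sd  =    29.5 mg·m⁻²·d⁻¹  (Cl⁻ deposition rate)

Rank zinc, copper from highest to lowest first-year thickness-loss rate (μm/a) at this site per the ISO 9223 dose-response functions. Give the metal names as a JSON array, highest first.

zinc: f(T) = -0.071·(T−10) [T>10 °C] = -0.4260
  sulphur-dioxide contribution → 1.095 μm/a
  chloride contribution → 0.883 μm/a
  total first-year rate 1.978 μm/a
copper: temperature factor f = -0.080·(6.0) = -0.4800
  sulphur-dioxide contribution → 0.7188 μm/a
  chloride contribution → 0.962 μm/a
  ⇒ r_corr(copper) = 1.681 μm/a
Ordering by μm/a: zinc (1.98) > copper (1.68)

["zinc", "copper"]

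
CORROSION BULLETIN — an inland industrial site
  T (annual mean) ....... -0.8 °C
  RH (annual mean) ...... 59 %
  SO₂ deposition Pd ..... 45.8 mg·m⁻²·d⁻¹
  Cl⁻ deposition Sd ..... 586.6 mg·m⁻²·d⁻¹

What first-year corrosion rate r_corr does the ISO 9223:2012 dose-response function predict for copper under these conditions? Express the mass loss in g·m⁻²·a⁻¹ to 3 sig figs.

r_corr = 5.20 g·m⁻²·a⁻¹

copper: temperature factor f = +0.126·(-10.8) = -1.3608
  SO₂ term: 0.0053·45.8^0.26·exp(0.059·59-1.3608) = 0.1194
  Sd branch = 0.01025·Sd^0.27·e^(0.036·RH+0.049·T) = 0.4609 μm/a
  r_corr = 0.1194 + 0.4609 = 0.5803 μm/a
Convert to mass loss: 0.5803 μm/a × 8.96 g/cm³ = 5.199 g·m⁻²·a⁻¹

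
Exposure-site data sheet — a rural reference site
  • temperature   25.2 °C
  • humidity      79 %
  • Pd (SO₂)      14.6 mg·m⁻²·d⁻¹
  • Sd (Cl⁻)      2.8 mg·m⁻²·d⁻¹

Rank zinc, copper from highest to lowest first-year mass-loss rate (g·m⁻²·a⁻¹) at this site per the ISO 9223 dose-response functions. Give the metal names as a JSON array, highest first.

zinc: T>10 °C ⇒ hinge -0.071·(25.2−10) = -1.0792
  SO₂ term: 0.0129·14.6^0.44·exp(0.046·79-1.0792) = 0.5401
  Sd branch = 0.0175·Sd^0.57·e^(0.008·RH+0.085·T) = 0.5043 μm/a
  r_corr = 0.5401 + 0.5043 = 1.044 μm/a
  mass loss = 1.044 μm/a × 7.14 g/cm³ = 7.456 g·m⁻²·a⁻¹
copper: T>10 °C ⇒ hinge -0.080·(25.2−10) = -1.2160
  SO₂ term: 0.0053·14.6^0.26·exp(0.059·79-1.2160) = 0.3335
  Cl⁻ term: 0.01025·2.8^0.27·exp(0.036·79+0.049·25.2) = 0.7996
  sum: 0.3335 + 0.7996 → r_corr = 1.133 μm/a
  mass loss = 1.133 μm/a × 8.96 g/cm³ = 10.15 g·m⁻²·a⁻¹
Ordering by g·m⁻²·a⁻¹: copper (10.2) > zinc (7.46)

["copper", "zinc"]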